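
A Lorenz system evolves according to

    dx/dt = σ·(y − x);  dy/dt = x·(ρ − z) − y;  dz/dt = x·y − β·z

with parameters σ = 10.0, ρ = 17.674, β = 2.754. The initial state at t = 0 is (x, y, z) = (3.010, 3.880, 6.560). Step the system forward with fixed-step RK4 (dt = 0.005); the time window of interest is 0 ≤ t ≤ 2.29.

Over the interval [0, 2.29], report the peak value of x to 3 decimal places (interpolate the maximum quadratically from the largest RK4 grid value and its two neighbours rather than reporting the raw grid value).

t=0.000: state=(3.010, 3.880, 6.560)
step 1 (dt=0.005): k1=(8.700, 29.573, -6.387), k2=(9.222, 29.789, -6.035), k3=(9.214, 29.801, -6.031), k4=(9.729, 30.028, -5.670); state += dt/6·(k1+2k2+2k3+k4)
t=0.005: state=(3.056, 4.029, 6.530)
t=0.010: state=(3.107, 4.180, 6.503)
t=0.015: state=(3.163, 4.334, 6.481)
continuing one RK4 step at a time; state shown every 20 steps (Δt=0.1):
t=0.100: state=(4.814, 7.506, 6.907)
t=0.200: state=(8.277, 12.278, 11.062)
t=0.300: state=(11.504, 12.911, 20.296)
t=0.400: state=(9.863, 5.630, 24.618)
t=0.500: state=(5.252, 1.205, 20.670)
t=0.600: state=(2.447, 0.804, 15.962)
t=0.700: state=(1.597, 1.365, 12.292)
t=0.800: state=(1.767, 2.293, 9.591)
t=0.900: state=(2.653, 3.942, 7.875)
t=1.000: state=(4.477, 6.912, 7.664)
t=1.100: state=(7.567, 11.189, 10.686)
t=1.200: state=(10.813, 12.860, 18.505)
t=1.300: state=(10.264, 7.144, 23.962)
t=1.400: state=(6.193, 2.149, 21.295)
t=1.500: state=(3.190, 1.289, 16.763)
t=1.600: state=(2.156, 1.830, 13.058)
t=1.700: state=(2.316, 2.909, 10.360)
t=1.800: state=(3.332, 4.802, 8.804)
t=1.900: state=(5.354, 7.963, 9.112)
t=2.000: state=(8.410, 11.646, 13.012)
t=2.100: state=(10.710, 11.357, 20.250)
t=2.200: state=(9.123, 5.733, 23.085)
t=2.290: state=(5.830, 2.468, 20.297)
largest grid value and its neighbours: x(0.320)=11.66535, x(0.325)=11.66647, x(0.330)=11.65131
parabola through these three points peaks at t≈0.323 with x≈11.66798

max x = 11.668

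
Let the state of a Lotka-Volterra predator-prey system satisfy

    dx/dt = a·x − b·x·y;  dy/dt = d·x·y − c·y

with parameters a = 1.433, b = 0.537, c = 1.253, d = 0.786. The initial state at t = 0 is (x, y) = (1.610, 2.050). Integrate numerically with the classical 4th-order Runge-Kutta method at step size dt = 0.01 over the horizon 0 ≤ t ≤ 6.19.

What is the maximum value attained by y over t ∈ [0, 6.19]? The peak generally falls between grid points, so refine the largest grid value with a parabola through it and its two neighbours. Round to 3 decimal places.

max y = 3.401

t=0.000: state=(1.610, 2.050)
step 1 (dt=0.01): k1=(0.535, 0.026), k2=(0.536, 0.030), k3=(0.536, 0.030), k4=(0.536, 0.034); state += dt/6·(k1+2k2+2k3+k4)
t=0.010: state=(1.615, 2.050)
t=0.020: state=(1.621, 2.051)
t=0.030: state=(1.626, 2.051)
continuing one RK4 step at a time; state shown every 20 steps (Δt=0.2):
t=0.200: state=(1.719, 2.073)
t=0.400: state=(1.827, 2.132)
t=0.600: state=(1.926, 2.229)
t=0.800: state=(2.005, 2.364)
t=1.000: state=(2.054, 2.533)
t=1.200: state=(2.063, 2.726)
t=1.400: state=(2.028, 2.928)
t=1.600: state=(1.952, 3.118)
t=1.800: state=(1.844, 3.271)
t=2.000: state=(1.718, 3.369)
t=2.200: state=(1.590, 3.401)
t=2.400: state=(1.471, 3.367)
t=2.600: state=(1.371, 3.275)
t=2.800: state=(1.294, 3.142)
t=3.000: state=(1.240, 2.984)
t=3.200: state=(1.209, 2.814)
t=3.400: state=(1.201, 2.647)
t=3.600: state=(1.214, 2.490)
t=3.800: state=(1.247, 2.351)
t=4.000: state=(1.299, 2.235)
t=4.200: state=(1.368, 2.145)
t=4.400: state=(1.452, 2.083)
t=4.600: state=(1.549, 2.053)
t=4.800: state=(1.656, 2.055)
t=5.000: state=(1.765, 2.093)
t=5.200: state=(1.871, 2.168)
t=5.400: state=(1.963, 2.282)
t=5.600: state=(2.030, 2.432)
t=5.800: state=(2.063, 2.612)
t=6.000: state=(2.054, 2.812)
t=6.190: state=(2.004, 3.002)
largest grid value and its neighbours: y(2.180)=3.40087, y(2.190)=3.40101, y(2.200)=3.40098
parabola through these three points peaks at t≈2.193 with y≈3.40101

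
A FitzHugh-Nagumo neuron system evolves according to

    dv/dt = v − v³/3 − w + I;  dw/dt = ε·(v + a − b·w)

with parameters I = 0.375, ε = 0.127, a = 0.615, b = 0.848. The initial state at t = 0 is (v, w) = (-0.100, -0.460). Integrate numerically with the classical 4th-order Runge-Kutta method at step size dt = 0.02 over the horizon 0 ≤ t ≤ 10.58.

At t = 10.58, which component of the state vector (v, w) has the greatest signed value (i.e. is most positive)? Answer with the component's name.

t=0.000: state=(-0.100, -0.460)
step 1 (dt=0.02): k1=(0.735, 0.115), k2=(0.741, 0.116), k3=(0.742, 0.116), k4=(0.748, 0.117); state += dt/6·(k1+2k2+2k3+k4)
t=0.020: state=(-0.085, -0.458)
t=0.040: state=(-0.070, -0.455)
t=0.060: state=(-0.055, -0.453)
continuing one RK4 step at a time; state shown every 25 steps (Δt=0.5):
t=0.500: state=(0.356, -0.391)
t=1.000: state=(0.987, -0.291)
t=1.500: state=(1.556, -0.158)
t=2.000: state=(1.806, -0.006)
t=2.500: state=(1.845, 0.146)
t=3.000: state=(1.814, 0.289)
t=3.500: state=(1.763, 0.423)
t=4.000: state=(1.705, 0.546)
t=4.500: state=(1.645, 0.659)
t=5.000: state=(1.583, 0.762)
t=5.500: state=(1.519, 0.856)
t=6.000: state=(1.453, 0.941)
t=6.500: state=(1.383, 1.017)
t=7.000: state=(1.311, 1.085)
t=7.500: state=(1.233, 1.145)
t=8.000: state=(1.148, 1.197)
t=8.500: state=(1.054, 1.240)
t=9.000: state=(0.945, 1.275)
t=9.500: state=(0.814, 1.301)
t=10.000: state=(0.647, 1.316)
t=10.500: state=(0.418, 1.318)
t=10.580: state=(0.373, 1.317)
compare at T: v=0.373, w=1.317

largest component: w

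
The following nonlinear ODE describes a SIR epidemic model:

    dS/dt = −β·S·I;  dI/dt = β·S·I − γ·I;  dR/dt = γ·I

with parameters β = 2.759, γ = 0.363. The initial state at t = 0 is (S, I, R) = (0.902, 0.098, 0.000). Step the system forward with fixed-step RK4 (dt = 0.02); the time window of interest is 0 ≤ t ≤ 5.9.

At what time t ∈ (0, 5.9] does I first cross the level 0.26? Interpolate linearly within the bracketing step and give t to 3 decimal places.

t = 0.516

t=0.000: state=(0.902, 0.098, 0.000)
step 1 (dt=0.02): k1=(-0.244, 0.208, 0.036), k2=(-0.248, 0.212, 0.036), k3=(-0.248, 0.212, 0.036), k4=(-0.253, 0.216, 0.037); state += dt/6·(k1+2k2+2k3+k4)
t=0.020: state=(0.897, 0.102, 0.001)
t=0.040: state=(0.892, 0.107, 0.001)
t=0.060: state=(0.887, 0.111, 0.002)
continuing one RK4 step at a time; state shown every 10 steps (Δt=0.2):
t=0.200: state=(0.844, 0.148, 0.009)
t=0.400: state=(0.764, 0.214, 0.022)
t=0.500: state=(0.716, 0.253, 0.030)
next step: t=0.520: state=(0.706, 0.262, 0.032) — I has crossed 0.26
linear interpolation between t=0.500 (0.25336) and t=0.520 (0.26159) → t≈0.516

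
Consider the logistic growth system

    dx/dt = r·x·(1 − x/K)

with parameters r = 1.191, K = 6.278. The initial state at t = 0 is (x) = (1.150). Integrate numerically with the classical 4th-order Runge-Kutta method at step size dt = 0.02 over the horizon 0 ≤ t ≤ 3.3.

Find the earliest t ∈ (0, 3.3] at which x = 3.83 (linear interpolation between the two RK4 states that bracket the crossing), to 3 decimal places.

t = 1.631

t=0.000: state=(1.150)
step 1 (dt=0.02): k1=(1.119), k2=(1.127), k3=(1.127), k4=(1.136); state += dt/6·(k1+2k2+2k3+k4)
t=0.020: state=(1.173)
t=0.040: state=(1.195)
t=0.060: state=(1.219)
continuing one RK4 step at a time; state shown every 10 steps (Δt=0.2):
t=0.200: state=(1.391)
t=0.400: state=(1.666)
t=0.600: state=(1.973)
t=0.800: state=(2.308)
t=1.000: state=(2.666)
t=1.200: state=(3.036)
t=1.400: state=(3.409)
t=1.600: state=(3.775)
t=1.620: state=(3.810)
next step: t=1.640: state=(3.846) — x has crossed 3.83
linear interpolation between t=1.620 (3.81037) and t=1.640 (3.84595) → t≈1.631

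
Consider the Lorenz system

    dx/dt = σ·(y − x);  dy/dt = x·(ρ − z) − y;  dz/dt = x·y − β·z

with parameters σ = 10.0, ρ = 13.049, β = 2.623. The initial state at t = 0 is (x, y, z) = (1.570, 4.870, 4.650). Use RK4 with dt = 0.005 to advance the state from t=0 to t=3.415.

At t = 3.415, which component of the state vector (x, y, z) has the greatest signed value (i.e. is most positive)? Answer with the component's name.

t=0.000: state=(1.570, 4.870, 4.650)
step 1 (dt=0.005): k1=(33.000, 8.316, -4.551), k2=(32.383, 9.007, -4.085), k3=(32.416, 8.991, -4.093), k4=(31.829, 9.668, -3.630); state += dt/6·(k1+2k2+2k3+k4)
t=0.005: state=(1.732, 4.915, 4.630)
t=0.010: state=(1.888, 4.967, 4.614)
t=0.015: state=(2.040, 5.025, 4.602)
continuing one RK4 step at a time; state shown every 40 steps (Δt=0.2):
t=0.200: state=(6.899, 9.600, 8.090)
t=0.400: state=(8.717, 6.756, 17.551)
t=0.600: state=(3.555, 1.773, 13.671)
t=0.800: state=(2.191, 2.312, 8.823)
t=1.000: state=(3.480, 4.654, 6.705)
t=1.200: state=(6.793, 8.640, 9.639)
t=1.400: state=(7.852, 6.543, 15.961)
t=1.600: state=(4.277, 2.920, 13.375)
t=1.800: state=(3.267, 3.478, 9.544)
t=2.000: state=(4.726, 5.910, 8.530)
t=2.200: state=(7.196, 8.026, 12.118)
t=2.400: state=(6.537, 5.255, 14.820)
t=2.600: state=(4.292, 3.674, 12.126)
t=2.800: state=(4.232, 4.715, 9.775)
t=3.000: state=(5.833, 6.784, 10.396)
t=3.200: state=(6.911, 6.767, 13.456)
t=3.400: state=(5.532, 4.662, 13.440)
t=3.415: state=(5.404, 4.566, 13.293)
compare at T: x=5.404, y=4.566, z=13.293

largest component: z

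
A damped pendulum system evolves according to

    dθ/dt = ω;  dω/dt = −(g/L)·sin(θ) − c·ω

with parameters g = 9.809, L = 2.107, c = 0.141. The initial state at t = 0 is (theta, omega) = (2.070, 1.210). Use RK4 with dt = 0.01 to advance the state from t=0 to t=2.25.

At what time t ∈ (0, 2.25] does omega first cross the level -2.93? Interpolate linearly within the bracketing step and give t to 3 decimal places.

t = 1.051

t=0.000: state=(2.070, 1.210)
step 1 (dt=0.01): k1=(1.210, -4.258), k2=(1.189, -4.241), k3=(1.189, -4.242), k4=(1.168, -4.225); state += dt/6·(k1+2k2+2k3+k4)
t=0.010: state=(2.082, 1.168)
t=0.020: state=(2.093, 1.125)
t=0.030: state=(2.104, 1.084)
continuing one RK4 step at a time; state shown every 10 steps (Δt=0.1):
t=0.100: state=(2.170, 0.800)
t=0.200: state=(2.231, 0.416)
t=0.300: state=(2.254, 0.049)
t=0.400: state=(2.241, -0.311)
t=0.500: state=(2.192, -0.675)
t=0.600: state=(2.105, -1.052)
t=0.700: state=(1.981, -1.448)
t=0.800: state=(1.815, -1.865)
t=0.900: state=(1.607, -2.295)
t=1.000: state=(1.356, -2.722)
t=1.050: state=(1.215, -2.926)
next step: t=1.060: state=(1.185, -2.965) — omega has crossed -2.93
linear interpolation between t=1.050 (-2.92570) and t=1.060 (-2.96494) → t≈1.051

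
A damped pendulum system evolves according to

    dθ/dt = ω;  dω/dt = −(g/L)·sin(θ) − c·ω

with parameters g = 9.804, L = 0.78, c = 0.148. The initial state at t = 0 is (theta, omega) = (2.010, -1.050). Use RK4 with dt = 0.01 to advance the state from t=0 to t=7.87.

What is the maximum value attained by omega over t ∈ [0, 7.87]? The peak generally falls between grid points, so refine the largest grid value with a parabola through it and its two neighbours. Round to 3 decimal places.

t=0.000: state=(2.010, -1.050)
step 1 (dt=0.01): k1=(-1.050, -11.221), k2=(-1.106, -11.240), k3=(-1.106, -11.242), k4=(-1.162, -11.263); state += dt/6·(k1+2k2+2k3+k4)
t=0.010: state=(1.999, -1.162)
t=0.020: state=(1.987, -1.275)
t=0.030: state=(1.973, -1.389)
continuing one RK4 step at a time; state shown every 50 steps (Δt=0.5):
t=0.500: state=(0.092, -5.857)
t=1.000: state=(-1.814, -0.833)
t=1.500: state=(-0.728, 4.938)
t=2.000: state=(1.496, 2.099)
t=2.500: state=(0.983, -3.982)
t=3.000: state=(-1.222, -2.753)
t=3.500: state=(-1.040, 3.350)
t=4.000: state=(1.040, 2.936)
t=4.500: state=(0.995, -3.021)
t=5.000: state=(-0.945, -2.810)
t=5.500: state=(-0.893, 2.917)
t=6.000: state=(0.912, 2.487)
t=6.500: state=(0.754, -2.953)
t=7.000: state=(-0.912, -2.027)
t=7.500: state=(-0.584, 3.047)
t=7.870: state=(0.648, 2.671)
largest grid value and its neighbours: omega(1.620)=5.44566, omega(1.630)=5.44623, omega(1.640)=5.43997
parabola through these three points peaks at t≈1.626 with omega≈5.44683

max omega = 5.447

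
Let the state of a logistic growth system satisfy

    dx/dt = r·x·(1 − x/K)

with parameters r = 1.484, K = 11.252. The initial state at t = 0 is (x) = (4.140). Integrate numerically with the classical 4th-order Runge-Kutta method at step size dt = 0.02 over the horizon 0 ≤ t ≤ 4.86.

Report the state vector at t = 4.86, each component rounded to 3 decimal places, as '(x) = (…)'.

t=0.000: state=(4.140)
step 1 (dt=0.02): k1=(3.883), k2=(3.898), k3=(3.898), k4=(3.913); state += dt/6·(k1+2k2+2k3+k4)
t=0.020: state=(4.218)
t=0.040: state=(4.297)
t=0.060: state=(4.376)
continuing one RK4 step at a time; state shown every 10 steps (Δt=0.2):
t=0.200: state=(4.942)
t=0.400: state=(5.774)
t=0.600: state=(6.599)
t=0.800: state=(7.383)
t=1.000: state=(8.098)
t=1.200: state=(8.726)
t=1.400: state=(9.260)
t=1.600: state=(9.701)
t=1.800: state=(10.057)
t=2.000: state=(10.339)
t=2.200: state=(10.559)
t=2.400: state=(10.729)
t=2.600: state=(10.858)
t=2.800: state=(10.957)
t=3.000: state=(11.031)
t=3.200: state=(11.087)
t=3.400: state=(11.129)
t=3.600: state=(11.160)
t=3.800: state=(11.184)
t=4.000: state=(11.201)
t=4.200: state=(11.214)
t=4.400: state=(11.224)
t=4.600: state=(11.231)
t=4.800: state=(11.236)
t=4.860: state=(11.238)

(x) = (11.238)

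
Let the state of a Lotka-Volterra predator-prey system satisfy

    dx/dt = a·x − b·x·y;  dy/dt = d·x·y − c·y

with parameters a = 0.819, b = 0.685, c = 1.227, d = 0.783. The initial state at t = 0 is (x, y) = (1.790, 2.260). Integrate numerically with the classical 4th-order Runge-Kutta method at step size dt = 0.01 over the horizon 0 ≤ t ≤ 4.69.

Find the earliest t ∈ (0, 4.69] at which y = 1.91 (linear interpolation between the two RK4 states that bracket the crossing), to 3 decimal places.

t=0.000: state=(1.790, 2.260)
step 1 (dt=0.01): k1=(-1.305, 0.395), k2=(-1.303, 0.383), k3=(-1.303, 0.383), k4=(-1.300, 0.372); state += dt/6·(k1+2k2+2k3+k4)
t=0.010: state=(1.777, 2.264)
t=0.020: state=(1.764, 2.267)
t=0.030: state=(1.751, 2.271)
continuing one RK4 step at a time; state shown every 20 steps (Δt=0.2):
t=0.200: state=(1.542, 2.294)
t=0.400: state=(1.330, 2.247)
t=0.600: state=(1.160, 2.135)
t=0.800: state=(1.030, 1.982)
t=0.880: state=(0.988, 1.913)
next step: t=0.890: state=(0.984, 1.905) — y has crossed 1.91
linear interpolation between t=0.880 (1.91343) and t=0.890 (1.90474) → t≈0.884

t = 0.884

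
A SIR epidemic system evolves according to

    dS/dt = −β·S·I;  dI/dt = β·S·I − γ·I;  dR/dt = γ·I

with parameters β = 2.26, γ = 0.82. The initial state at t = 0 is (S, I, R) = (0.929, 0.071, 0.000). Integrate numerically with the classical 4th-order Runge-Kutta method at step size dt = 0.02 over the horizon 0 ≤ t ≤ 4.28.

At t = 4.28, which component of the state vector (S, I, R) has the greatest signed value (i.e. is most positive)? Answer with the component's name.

t=0.000: state=(0.929, 0.071, 0.000)
step 1 (dt=0.02): k1=(-0.149, 0.091, 0.058), k2=(-0.151, 0.092, 0.059), k3=(-0.151, 0.092, 0.059), k4=(-0.152, 0.093, 0.060); state += dt/6·(k1+2k2+2k3+k4)
t=0.020: state=(0.926, 0.073, 0.001)
t=0.040: state=(0.923, 0.075, 0.002)
t=0.060: state=(0.920, 0.077, 0.004)
continuing one RK4 step at a time; state shown every 10 steps (Δt=0.2):
t=0.200: state=(0.896, 0.091, 0.013)
t=0.400: state=(0.855, 0.115, 0.030)
t=0.600: state=(0.807, 0.142, 0.051)
t=0.800: state=(0.752, 0.171, 0.077)
t=1.000: state=(0.691, 0.202, 0.107)
t=1.200: state=(0.627, 0.230, 0.143)
t=1.400: state=(0.561, 0.256, 0.183)
t=1.600: state=(0.498, 0.276, 0.226)
t=1.800: state=(0.438, 0.289, 0.273)
t=2.000: state=(0.384, 0.295, 0.321)
t=2.200: state=(0.336, 0.295, 0.369)
t=2.400: state=(0.294, 0.289, 0.417)
t=2.600: state=(0.259, 0.277, 0.464)
t=2.800: state=(0.229, 0.263, 0.508)
t=3.000: state=(0.204, 0.246, 0.550)
t=3.200: state=(0.183, 0.228, 0.589)
t=3.400: state=(0.166, 0.209, 0.625)
t=3.600: state=(0.152, 0.191, 0.657)
t=3.800: state=(0.140, 0.173, 0.687)
t=4.000: state=(0.130, 0.156, 0.714)
t=4.200: state=(0.121, 0.140, 0.738)
t=4.280: state=(0.118, 0.134, 0.747)
compare at T: S=0.118, I=0.134, R=0.747

largest component: R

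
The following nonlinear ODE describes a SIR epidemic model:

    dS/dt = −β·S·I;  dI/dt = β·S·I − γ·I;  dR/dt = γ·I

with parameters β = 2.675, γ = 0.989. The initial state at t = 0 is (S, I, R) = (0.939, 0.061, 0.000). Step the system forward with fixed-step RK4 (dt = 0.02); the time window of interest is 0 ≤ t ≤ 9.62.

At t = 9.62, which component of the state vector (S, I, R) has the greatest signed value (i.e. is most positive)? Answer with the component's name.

largest component: R

t=0.000: state=(0.939, 0.061, 0.000)
step 1 (dt=0.02): k1=(-0.153, 0.093, 0.060), k2=(-0.155, 0.094, 0.061), k3=(-0.155, 0.094, 0.061), k4=(-0.157, 0.095, 0.062); state += dt/6·(k1+2k2+2k3+k4)
t=0.020: state=(0.936, 0.063, 0.001)
t=0.040: state=(0.933, 0.065, 0.002)
t=0.060: state=(0.929, 0.067, 0.004)
continuing one RK4 step at a time; state shown every 25 steps (Δt=0.5):
t=0.500: state=(0.833, 0.123, 0.044)
t=1.000: state=(0.670, 0.205, 0.125)
t=1.500: state=(0.485, 0.271, 0.244)
t=2.000: state=(0.333, 0.284, 0.384)
t=2.500: state=(0.232, 0.251, 0.517)
t=3.000: state=(0.171, 0.200, 0.629)
t=3.500: state=(0.136, 0.149, 0.715)
t=4.000: state=(0.114, 0.107, 0.778)
t=4.500: state=(0.101, 0.076, 0.823)
t=5.000: state=(0.093, 0.053, 0.854)
t=5.500: state=(0.088, 0.036, 0.876)
t=6.000: state=(0.084, 0.025, 0.891)
t=6.500: state=(0.082, 0.017, 0.901)
t=7.000: state=(0.081, 0.011, 0.908)
t=7.500: state=(0.080, 0.008, 0.913)
t=8.000: state=(0.079, 0.005, 0.916)
t=8.500: state=(0.078, 0.004, 0.918)
t=9.000: state=(0.078, 0.002, 0.919)
t=9.500: state=(0.078, 0.002, 0.920)
t=9.620: state=(0.078, 0.001, 0.921)
compare at T: S=0.078, I=0.001, R=0.921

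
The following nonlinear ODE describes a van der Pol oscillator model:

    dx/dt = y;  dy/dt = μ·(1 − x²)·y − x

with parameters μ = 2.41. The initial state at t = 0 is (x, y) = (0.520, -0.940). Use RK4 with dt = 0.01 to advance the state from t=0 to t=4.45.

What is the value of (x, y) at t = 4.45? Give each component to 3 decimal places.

(x, y) = (1.094, 4.272)

t=0.000: state=(0.520, -0.940)
step 1 (dt=0.01): k1=(-0.940, -2.173), k2=(-0.951, -2.198), k3=(-0.951, -2.199), k4=(-0.962, -2.225); state += dt/6·(k1+2k2+2k3+k4)
t=0.010: state=(0.510, -0.962)
t=0.020: state=(0.501, -0.985)
t=0.030: state=(0.491, -1.008)
continuing one RK4 step at a time; state shown every 20 steps (Δt=0.2):
t=0.200: state=(0.280, -1.504)
t=0.400: state=(-0.107, -2.439)
t=0.600: state=(-0.710, -3.528)
t=0.800: state=(-1.410, -3.038)
t=1.000: state=(-1.820, -1.104)
t=1.200: state=(-1.923, -0.106)
t=1.400: state=(-1.909, 0.187)
t=1.600: state=(-1.861, 0.272)
t=1.800: state=(-1.803, 0.307)
t=2.000: state=(-1.739, 0.332)
t=2.200: state=(-1.670, 0.357)
t=2.400: state=(-1.596, 0.386)
t=2.600: state=(-1.515, 0.421)
t=2.800: state=(-1.427, 0.467)
t=3.000: state=(-1.328, 0.528)
t=3.200: state=(-1.214, 0.614)
t=3.400: state=(-1.080, 0.741)
t=3.600: state=(-0.913, 0.943)
t=3.800: state=(-0.693, 1.291)
t=4.000: state=(-0.377, 1.937)
t=4.200: state=(0.118, 3.115)
t=4.400: state=(0.878, 4.309)
t=4.450: state=(1.094, 4.272)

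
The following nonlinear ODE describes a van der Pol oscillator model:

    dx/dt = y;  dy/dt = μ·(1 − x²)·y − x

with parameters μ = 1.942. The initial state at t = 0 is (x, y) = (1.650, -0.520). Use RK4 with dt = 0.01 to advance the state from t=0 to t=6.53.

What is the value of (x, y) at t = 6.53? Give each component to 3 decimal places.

(x, y) = (1.999, -0.213)

t=0.000: state=(1.650, -0.520)
step 1 (dt=0.01): k1=(-0.520, 0.089), k2=(-0.520, 0.082), k3=(-0.520, 0.082), k4=(-0.519, 0.075); state += dt/6·(k1+2k2+2k3+k4)
t=0.010: state=(1.645, -0.519)
t=0.020: state=(1.640, -0.519)
t=0.030: state=(1.634, -0.518)
continuing one RK4 step at a time; state shown every 25 steps (Δt=0.25):
t=0.250: state=(1.520, -0.533)
t=0.500: state=(1.379, -0.596)
t=0.750: state=(1.218, -0.705)
t=1.000: state=(1.021, -0.888)
t=1.250: state=(0.763, -1.212)
t=1.500: state=(0.390, -1.834)
t=1.750: state=(-0.198, -2.963)
t=2.000: state=(-1.072, -3.713)
t=2.250: state=(-1.799, -1.783)
t=2.500: state=(-2.013, -0.204)
t=2.750: state=(-1.999, 0.217)
t=3.000: state=(-1.929, 0.321)
t=3.250: state=(-1.843, 0.365)
t=3.500: state=(-1.747, 0.401)
t=3.750: state=(-1.642, 0.442)
t=4.000: state=(-1.525, 0.496)
t=4.250: state=(-1.392, 0.570)
t=4.500: state=(-1.237, 0.679)
t=4.750: state=(-1.048, 0.852)
t=5.000: state=(-0.801, 1.152)
t=5.250: state=(-0.450, 1.719)
t=5.500: state=(0.100, 2.778)
t=5.750: state=(0.943, 3.747)
t=6.000: state=(1.731, 2.119)
t=6.250: state=(2.003, 0.328)
t=6.500: state=(2.005, -0.188)
t=6.530: state=(1.999, -0.213)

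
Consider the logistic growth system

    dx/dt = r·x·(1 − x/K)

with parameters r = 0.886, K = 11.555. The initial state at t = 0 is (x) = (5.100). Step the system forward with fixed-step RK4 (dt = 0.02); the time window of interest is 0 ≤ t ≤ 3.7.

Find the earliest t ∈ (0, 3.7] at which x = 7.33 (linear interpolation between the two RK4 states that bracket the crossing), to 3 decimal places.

t=0.000: state=(5.100)
step 1 (dt=0.02): k1=(2.524), k2=(2.527), k3=(2.527), k4=(2.529); state += dt/6·(k1+2k2+2k3+k4)
t=0.020: state=(5.151)
t=0.040: state=(5.201)
t=0.060: state=(5.252)
continuing one RK4 step at a time; state shown every 10 steps (Δt=0.2):
t=0.200: state=(5.609)
t=0.400: state=(6.120)
t=0.600: state=(6.626)
t=0.800: state=(7.119)
t=0.880: state=(7.312)
next step: t=0.900: state=(7.359) — x has crossed 7.33
linear interpolation between t=0.880 (7.31151) and t=0.900 (7.35898) → t≈0.888

t = 0.888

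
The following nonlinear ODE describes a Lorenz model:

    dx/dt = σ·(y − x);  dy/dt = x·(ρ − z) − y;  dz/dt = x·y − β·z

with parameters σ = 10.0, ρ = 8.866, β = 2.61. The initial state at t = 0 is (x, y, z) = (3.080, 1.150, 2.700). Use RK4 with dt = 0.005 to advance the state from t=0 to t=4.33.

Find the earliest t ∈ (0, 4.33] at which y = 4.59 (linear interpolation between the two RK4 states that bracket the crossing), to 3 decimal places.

t=0.000: state=(3.080, 1.150, 2.700)
step 1 (dt=0.005): k1=(-19.300, 17.841, -3.505), k2=(-18.371, 17.526, -3.402), k3=(-18.403, 17.540, -3.403), k4=(-17.503, 17.237, -3.304); state += dt/6·(k1+2k2+2k3+k4)
t=0.005: state=(2.988, 1.238, 2.683)
t=0.010: state=(2.905, 1.322, 2.667)
t=0.015: state=(2.830, 1.405, 2.652)
continuing one RK4 step at a time; state shown every 40 steps (Δt=0.2):
t=0.200: state=(2.999, 3.918, 2.701)
t=0.240: state=(3.407, 4.523, 2.947)
next step: t=0.245: state=(3.463, 4.602, 2.987) — y has crossed 4.59
linear interpolation between t=0.240 (4.52311) and t=0.245 (4.60161) → t≈0.244

t = 0.244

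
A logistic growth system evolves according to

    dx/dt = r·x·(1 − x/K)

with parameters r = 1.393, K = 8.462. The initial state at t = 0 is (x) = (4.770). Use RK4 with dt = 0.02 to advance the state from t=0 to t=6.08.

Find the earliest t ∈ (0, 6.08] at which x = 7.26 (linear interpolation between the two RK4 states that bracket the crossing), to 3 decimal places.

t = 1.107

t=0.000: state=(4.770)
step 1 (dt=0.02): k1=(2.899), k2=(2.894), k3=(2.894), k4=(2.888); state += dt/6·(k1+2k2+2k3+k4)
t=0.020: state=(4.828)
t=0.040: state=(4.886)
t=0.060: state=(4.943)
continuing one RK4 step at a time; state shown every 10 steps (Δt=0.2):
t=0.200: state=(5.336)
t=0.400: state=(5.863)
t=0.600: state=(6.336)
t=0.800: state=(6.748)
t=1.000: state=(7.098)
t=1.100: state=(7.250)
next step: t=1.120: state=(7.278) — x has crossed 7.26
linear interpolation between t=1.100 (7.24974) and t=1.120 (7.27839) → t≈1.107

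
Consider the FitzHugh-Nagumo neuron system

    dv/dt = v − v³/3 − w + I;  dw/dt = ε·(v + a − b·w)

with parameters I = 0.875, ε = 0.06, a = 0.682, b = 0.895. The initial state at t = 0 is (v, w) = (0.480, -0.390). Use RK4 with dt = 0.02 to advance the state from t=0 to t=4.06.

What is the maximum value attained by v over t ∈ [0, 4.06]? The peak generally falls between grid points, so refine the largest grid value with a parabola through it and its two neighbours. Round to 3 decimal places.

t=0.000: state=(0.480, -0.390)
step 1 (dt=0.02): k1=(1.708, 0.091), k2=(1.720, 0.092), k3=(1.720, 0.092), k4=(1.732, 0.093); state += dt/6·(k1+2k2+2k3+k4)
t=0.020: state=(0.514, -0.388)
t=0.040: state=(0.549, -0.386)
t=0.060: state=(0.585, -0.384)
continuing one RK4 step at a time; state shown every 10 steps (Δt=0.2):
t=0.200: state=(0.842, -0.370)
t=0.400: state=(1.219, -0.345)
t=0.600: state=(1.556, -0.317)
t=0.800: state=(1.806, -0.285)
t=1.000: state=(1.962, -0.252)
t=1.200: state=(2.045, -0.217)
t=1.400: state=(2.084, -0.182)
t=1.600: state=(2.099, -0.147)
t=1.800: state=(2.102, -0.112)
t=2.000: state=(2.098, -0.077)
t=2.200: state=(2.091, -0.043)
t=2.400: state=(2.083, -0.010)
t=2.600: state=(2.074, 0.023)
t=2.800: state=(2.064, 0.056)
t=3.000: state=(2.054, 0.088)
t=3.200: state=(2.045, 0.120)
t=3.400: state=(2.035, 0.151)
t=3.600: state=(2.025, 0.182)
t=3.800: state=(2.015, 0.212)
t=4.000: state=(2.005, 0.242)
t=4.060: state=(2.002, 0.251)
largest grid value and its neighbours: v(1.740)=2.10191, v(1.760)=2.10195, v(1.780)=2.10192
parabola through these three points peaks at t≈1.760 with v≈2.10195

max v = 2.102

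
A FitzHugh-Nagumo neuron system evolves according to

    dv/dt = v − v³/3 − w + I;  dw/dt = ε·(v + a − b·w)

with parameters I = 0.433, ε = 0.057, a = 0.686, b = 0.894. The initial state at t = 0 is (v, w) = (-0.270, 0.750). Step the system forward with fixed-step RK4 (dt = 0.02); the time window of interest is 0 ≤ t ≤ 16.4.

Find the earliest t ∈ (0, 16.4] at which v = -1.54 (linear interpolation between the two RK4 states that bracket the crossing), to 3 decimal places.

t=0.000: state=(-0.270, 0.750)
step 1 (dt=0.02): k1=(-0.580, -0.015), k2=(-0.586, -0.015), k3=(-0.586, -0.015), k4=(-0.591, -0.015); state += dt/6·(k1+2k2+2k3+k4)
t=0.020: state=(-0.282, 0.750)
t=0.040: state=(-0.294, 0.749)
t=0.060: state=(-0.306, 0.749)
continuing one RK4 step at a time; state shown every 50 steps (Δt=1):
t=1.000: state=(-1.091, 0.715)
t=1.560: state=(-1.532, 0.674)
next step: t=1.580: state=(-1.543, 0.673) — v has crossed -1.54
linear interpolation between t=1.560 (-1.53215) and t=1.580 (-1.54347) → t≈1.574

t = 1.574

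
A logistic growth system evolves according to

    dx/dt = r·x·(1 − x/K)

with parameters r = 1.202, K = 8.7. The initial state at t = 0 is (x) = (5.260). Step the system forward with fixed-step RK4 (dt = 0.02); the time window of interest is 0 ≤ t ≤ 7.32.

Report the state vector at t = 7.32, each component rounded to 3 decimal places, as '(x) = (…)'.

t=0.000: state=(5.260)
step 1 (dt=0.02): k1=(2.500), k2=(2.494), k3=(2.494), k4=(2.487); state += dt/6·(k1+2k2+2k3+k4)
t=0.020: state=(5.310)
t=0.040: state=(5.359)
t=0.060: state=(5.409)
continuing one RK4 step at a time; state shown every 25 steps (Δt=0.5):
t=0.500: state=(6.404)
t=1.000: state=(7.271)
t=1.500: state=(7.854)
t=2.000: state=(8.215)
t=2.500: state=(8.427)
t=3.000: state=(8.548)
t=3.500: state=(8.616)
t=4.000: state=(8.654)
t=4.500: state=(8.675)
t=5.000: state=(8.686)
t=5.500: state=(8.692)
t=6.000: state=(8.696)
t=6.500: state=(8.698)
t=7.000: state=(8.699)
t=7.320: state=(8.699)

(x) = (8.699)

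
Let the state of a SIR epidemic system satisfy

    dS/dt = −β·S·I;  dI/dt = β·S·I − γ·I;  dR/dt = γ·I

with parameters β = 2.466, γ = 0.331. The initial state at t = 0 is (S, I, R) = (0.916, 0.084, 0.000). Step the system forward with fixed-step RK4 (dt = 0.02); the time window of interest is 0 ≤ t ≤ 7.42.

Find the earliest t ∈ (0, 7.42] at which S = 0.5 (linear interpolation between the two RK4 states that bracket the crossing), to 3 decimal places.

t=0.000: state=(0.916, 0.084, 0.000)
step 1 (dt=0.02): k1=(-0.190, 0.162, 0.028), k2=(-0.193, 0.165, 0.028), k3=(-0.193, 0.165, 0.028), k4=(-0.196, 0.167, 0.029); state += dt/6·(k1+2k2+2k3+k4)
t=0.020: state=(0.912, 0.087, 0.001)
t=0.040: state=(0.908, 0.091, 0.001)
t=0.060: state=(0.904, 0.094, 0.002)
continuing one RK4 step at a time; state shown every 25 steps (Δt=0.5):
t=0.500: state=(0.773, 0.204, 0.023)
t=1.000: state=(0.538, 0.390, 0.071)
t=1.060: state=(0.507, 0.414, 0.079)
next step: t=1.080: state=(0.497, 0.421, 0.082) — S has crossed 0.5
linear interpolation between t=1.060 (0.50711) and t=1.080 (0.49678) → t≈1.074

t = 1.074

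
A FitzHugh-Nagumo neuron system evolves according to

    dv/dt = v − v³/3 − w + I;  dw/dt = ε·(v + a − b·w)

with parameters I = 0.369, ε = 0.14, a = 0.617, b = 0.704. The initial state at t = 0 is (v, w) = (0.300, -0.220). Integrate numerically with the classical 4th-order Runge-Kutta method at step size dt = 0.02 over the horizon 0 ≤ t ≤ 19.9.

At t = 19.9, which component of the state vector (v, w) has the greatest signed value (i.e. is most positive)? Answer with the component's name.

largest component: w

t=0.000: state=(0.300, -0.220)
step 1 (dt=0.02): k1=(0.880, 0.150), k2=(0.886, 0.151), k3=(0.887, 0.151), k4=(0.893, 0.152); state += dt/6·(k1+2k2+2k3+k4)
t=0.020: state=(0.318, -0.217)
t=0.040: state=(0.336, -0.214)
t=0.060: state=(0.354, -0.211)
continuing one RK4 step at a time; state shown every 50 steps (Δt=1):
t=1.000: state=(1.349, -0.007)
t=2.000: state=(1.750, 0.293)
t=3.000: state=(1.685, 0.578)
t=4.000: state=(1.551, 0.822)
t=5.000: state=(1.396, 1.024)
t=6.000: state=(1.216, 1.184)
t=7.000: state=(0.988, 1.303)
t=8.000: state=(0.646, 1.373)
t=9.000: state=(-0.041, 1.373)
t=10.000: state=(-1.452, 1.229)
t=11.000: state=(-1.962, 0.954)
t=12.000: state=(-1.907, 0.687)
t=13.000: state=(-1.816, 0.457)
t=14.000: state=(-1.724, 0.260)
t=15.000: state=(-1.632, 0.095)
t=16.000: state=(-1.541, -0.043)
t=17.000: state=(-1.450, -0.156)
t=18.000: state=(-1.358, -0.246)
t=19.000: state=(-1.265, -0.316)
t=19.900: state=(-1.178, -0.362)
compare at T: v=-1.178, w=-0.362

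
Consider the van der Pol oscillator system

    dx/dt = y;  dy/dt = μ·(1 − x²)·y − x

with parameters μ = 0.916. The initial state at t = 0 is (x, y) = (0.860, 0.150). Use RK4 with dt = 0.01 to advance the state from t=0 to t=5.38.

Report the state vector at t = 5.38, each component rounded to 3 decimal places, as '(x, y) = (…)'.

(x, y) = (1.548, 1.841)

t=0.000: state=(0.860, 0.150)
step 1 (dt=0.01): k1=(0.150, -0.824), k2=(0.146, -0.826), k3=(0.146, -0.826), k4=(0.142, -0.828); state += dt/6·(k1+2k2+2k3+k4)
t=0.010: state=(0.861, 0.142)
t=0.020: state=(0.863, 0.133)
t=0.030: state=(0.864, 0.125)
continuing one RK4 step at a time; state shown every 20 steps (Δt=0.2):
t=0.200: state=(0.873, -0.021)
t=0.400: state=(0.851, -0.199)
t=0.600: state=(0.793, -0.381)
t=0.800: state=(0.698, -0.570)
t=1.000: state=(0.565, -0.770)
t=1.200: state=(0.389, -0.990)
t=1.400: state=(0.167, -1.233)
t=1.600: state=(-0.105, -1.488)
t=1.800: state=(-0.426, -1.706)
t=2.000: state=(-0.779, -1.788)
t=2.200: state=(-1.124, -1.624)
t=2.400: state=(-1.411, -1.208)
t=2.600: state=(-1.601, -0.685)
t=2.800: state=(-1.689, -0.216)
t=3.000: state=(-1.695, 0.134)
t=3.200: state=(-1.642, 0.382)
t=3.400: state=(-1.547, 0.566)
t=3.600: state=(-1.417, 0.722)
t=3.800: state=(-1.258, 0.874)
t=4.000: state=(-1.067, 1.045)
t=4.200: state=(-0.837, 1.255)
t=4.400: state=(-0.561, 1.524)
t=4.600: state=(-0.223, 1.862)
t=4.800: state=(0.187, 2.237)
t=5.000: state=(0.665, 2.503)
t=5.200: state=(1.162, 2.386)
t=5.380: state=(1.548, 1.841)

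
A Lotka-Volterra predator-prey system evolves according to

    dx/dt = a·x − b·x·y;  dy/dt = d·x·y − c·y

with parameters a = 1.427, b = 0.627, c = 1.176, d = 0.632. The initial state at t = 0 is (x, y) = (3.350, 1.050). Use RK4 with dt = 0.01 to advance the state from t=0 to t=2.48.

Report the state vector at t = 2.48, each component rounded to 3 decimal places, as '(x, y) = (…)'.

t=0.000: state=(3.350, 1.050)
step 1 (dt=0.01): k1=(2.575, 0.988), k2=(2.574, 1.001), k3=(2.574, 1.002), k4=(2.574, 1.015); state += dt/6·(k1+2k2+2k3+k4)
t=0.010: state=(3.376, 1.060)
t=0.020: state=(3.401, 1.070)
t=0.030: state=(3.427, 1.081)
continuing one RK4 step at a time; state shown every 10 steps (Δt=0.1):
t=0.100: state=(3.605, 1.163)
t=0.200: state=(3.849, 1.309)
t=0.300: state=(4.067, 1.495)
t=0.400: state=(4.241, 1.728)
t=0.500: state=(4.351, 2.016)
t=0.600: state=(4.376, 2.363)
t=0.700: state=(4.299, 2.765)
t=0.800: state=(4.112, 3.209)
t=0.900: state=(3.823, 3.667)
t=1.000: state=(3.455, 4.105)
t=1.100: state=(3.043, 4.482)
t=1.200: state=(2.625, 4.766)
t=1.300: state=(2.232, 4.939)
t=1.400: state=(1.884, 5.000)
t=1.500: state=(1.590, 4.960)
t=1.600: state=(1.348, 4.837)
t=1.700: state=(1.154, 4.653)
t=1.800: state=(1.001, 4.428)
t=1.900: state=(0.882, 4.177)
t=2.000: state=(0.789, 3.915)
t=2.100: state=(0.718, 3.650)
t=2.200: state=(0.664, 3.389)
t=2.300: state=(0.624, 3.138)
t=2.400: state=(0.596, 2.900)
t=2.480: state=(0.580, 2.719)

(x, y) = (0.580, 2.719)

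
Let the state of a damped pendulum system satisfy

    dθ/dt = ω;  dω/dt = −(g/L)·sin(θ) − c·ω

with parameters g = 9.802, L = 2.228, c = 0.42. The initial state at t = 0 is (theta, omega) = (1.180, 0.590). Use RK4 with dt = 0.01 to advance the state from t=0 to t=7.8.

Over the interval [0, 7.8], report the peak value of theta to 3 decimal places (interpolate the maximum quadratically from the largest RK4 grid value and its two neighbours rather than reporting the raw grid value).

t=0.000: state=(1.180, 0.590)
step 1 (dt=0.01): k1=(0.590, -4.316), k2=(0.568, -4.311), k3=(0.568, -4.311), k4=(0.547, -4.307); state += dt/6·(k1+2k2+2k3+k4)
t=0.010: state=(1.186, 0.547)
t=0.020: state=(1.191, 0.504)
t=0.030: state=(1.196, 0.461)
continuing one RK4 step at a time; state shown every 50 steps (Δt=0.5):
t=0.500: state=(0.970, -1.329)
t=1.000: state=(0.050, -2.034)
t=1.500: state=(-0.736, -0.884)
t=2.000: state=(-0.762, 0.730)
t=2.500: state=(-0.150, 1.489)
t=3.000: state=(0.476, 0.813)
t=3.500: state=(0.570, -0.422)
t=4.000: state=(0.153, -1.076)
t=4.500: state=(-0.320, -0.657)
t=5.000: state=(-0.420, 0.258)
t=5.500: state=(-0.130, 0.778)
t=6.000: state=(0.221, 0.506)
t=6.500: state=(0.308, -0.165)
t=7.000: state=(0.103, -0.564)
t=7.500: state=(-0.155, -0.381)
t=7.800: state=(-0.227, -0.090)
largest grid value and its neighbours: theta(0.130)=1.22062, theta(0.140)=1.22080, theta(0.150)=1.22057
parabola through these three points peaks at t≈0.139 with theta≈1.22080

max theta = 1.221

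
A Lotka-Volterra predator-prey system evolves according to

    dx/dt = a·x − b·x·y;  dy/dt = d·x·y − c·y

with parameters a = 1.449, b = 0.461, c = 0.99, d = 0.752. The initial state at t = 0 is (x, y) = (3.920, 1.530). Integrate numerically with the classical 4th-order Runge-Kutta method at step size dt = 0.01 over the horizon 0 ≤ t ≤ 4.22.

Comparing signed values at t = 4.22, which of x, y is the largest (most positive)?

largest component: y

t=0.000: state=(3.920, 1.530)
step 1 (dt=0.01): k1=(2.915, 2.995), k2=(2.899, 3.042), k3=(2.898, 3.042), k4=(2.881, 3.089); state += dt/6·(k1+2k2+2k3+k4)
t=0.010: state=(3.949, 1.560)
t=0.020: state=(3.978, 1.592)
t=0.030: state=(4.006, 1.624)
continuing one RK4 step at a time; state shown every 20 steps (Δt=0.2):
t=0.200: state=(4.396, 2.353)
t=0.400: state=(4.450, 3.783)
t=0.600: state=(3.830, 5.835)
t=0.800: state=(2.711, 7.850)
t=1.000: state=(1.657, 8.910)
t=1.200: state=(0.969, 8.864)
t=1.400: state=(0.589, 8.151)
t=1.600: state=(0.388, 7.185)
t=1.800: state=(0.280, 6.193)
t=2.000: state=(0.220, 5.273)
t=2.200: state=(0.188, 4.460)
t=2.400: state=(0.172, 3.759)
t=2.600: state=(0.167, 3.163)
t=2.800: state=(0.171, 2.661)
t=3.000: state=(0.183, 2.242)
t=3.200: state=(0.202, 1.893)
t=3.400: state=(0.230, 1.604)
t=3.600: state=(0.268, 1.366)
t=3.800: state=(0.318, 1.171)
t=4.000: state=(0.384, 1.012)
t=4.200: state=(0.471, 0.885)
t=4.220: state=(0.481, 0.874)
compare at T: x=0.481, y=0.874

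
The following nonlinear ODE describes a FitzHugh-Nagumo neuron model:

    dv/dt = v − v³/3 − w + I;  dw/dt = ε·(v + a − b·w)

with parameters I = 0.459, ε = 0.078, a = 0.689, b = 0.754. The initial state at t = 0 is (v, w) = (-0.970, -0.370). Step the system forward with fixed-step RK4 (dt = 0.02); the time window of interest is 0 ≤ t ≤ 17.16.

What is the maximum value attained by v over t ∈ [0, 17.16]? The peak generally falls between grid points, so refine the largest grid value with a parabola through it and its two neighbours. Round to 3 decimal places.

t=0.000: state=(-0.970, -0.370)
step 1 (dt=0.02): k1=(0.163, -0.000), k2=(0.163, -0.000), k3=(0.163, -0.000), k4=(0.163, 0.000); state += dt/6·(k1+2k2+2k3+k4)
t=0.020: state=(-0.967, -0.370)
t=0.040: state=(-0.963, -0.370)
t=0.060: state=(-0.960, -0.370)
continuing one RK4 step at a time; state shown every 50 steps (Δt=1):
t=1.000: state=(-0.795, -0.364)
t=2.000: state=(-0.555, -0.342)
t=3.000: state=(-0.115, -0.298)
t=4.000: state=(0.884, -0.204)
t=5.000: state=(1.806, -0.031)
t=6.000: state=(1.881, 0.165)
t=7.000: state=(1.817, 0.348)
t=8.000: state=(1.742, 0.515)
t=9.000: state=(1.664, 0.667)
t=10.000: state=(1.583, 0.804)
t=11.000: state=(1.497, 0.927)
t=12.000: state=(1.405, 1.036)
t=13.000: state=(1.303, 1.132)
t=14.000: state=(1.188, 1.214)
t=15.000: state=(1.048, 1.281)
t=16.000: state=(0.861, 1.333)
t=17.000: state=(0.562, 1.364)
t=17.160: state=(0.494, 1.366)
largest grid value and its neighbours: v(5.640)=1.88895, v(5.660)=1.88903, v(5.680)=1.88902
parabola through these three points peaks at t≈5.669 with v≈1.88904

max v = 1.889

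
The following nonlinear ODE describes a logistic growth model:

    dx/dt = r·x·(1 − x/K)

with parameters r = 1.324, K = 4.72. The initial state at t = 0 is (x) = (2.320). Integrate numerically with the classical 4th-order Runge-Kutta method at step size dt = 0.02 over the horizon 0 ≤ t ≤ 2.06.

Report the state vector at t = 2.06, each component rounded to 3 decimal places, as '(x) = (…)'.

t=0.000: state=(2.320)
step 1 (dt=0.02): k1=(1.562), k2=(1.562), k3=(1.562), k4=(1.562); state += dt/6·(k1+2k2+2k3+k4)
t=0.020: state=(2.351)
t=0.040: state=(2.382)
t=0.060: state=(2.414)
continuing one RK4 step at a time; state shown every 5 steps (Δt=0.1):
t=0.100: state=(2.476)
t=0.200: state=(2.631)
t=0.300: state=(2.784)
t=0.400: state=(2.933)
t=0.500: state=(3.078)
t=0.600: state=(3.217)
t=0.700: state=(3.349)
t=0.800: state=(3.474)
t=0.900: state=(3.592)
t=1.000: state=(3.701)
t=1.100: state=(3.803)
t=1.200: state=(3.897)
t=1.300: state=(3.983)
t=1.400: state=(4.062)
t=1.500: state=(4.133)
t=1.600: state=(4.198)
t=1.700: state=(4.256)
t=1.800: state=(4.309)
t=1.900: state=(4.356)
t=2.000: state=(4.398)
t=2.060: state=(4.421)

(x) = (4.421)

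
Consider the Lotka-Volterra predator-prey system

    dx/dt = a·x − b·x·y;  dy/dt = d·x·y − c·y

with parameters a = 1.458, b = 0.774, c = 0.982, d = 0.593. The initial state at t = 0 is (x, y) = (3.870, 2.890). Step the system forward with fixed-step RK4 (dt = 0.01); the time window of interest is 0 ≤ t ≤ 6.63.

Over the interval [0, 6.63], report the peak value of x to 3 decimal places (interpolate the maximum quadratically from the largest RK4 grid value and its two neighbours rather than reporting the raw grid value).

t=0.000: state=(3.870, 2.890)
step 1 (dt=0.01): k1=(-3.014, 3.794), k2=(-3.059, 3.793), k3=(-3.059, 3.793), k4=(-3.103, 3.791); state += dt/6·(k1+2k2+2k3+k4)
t=0.010: state=(3.839, 2.928)
t=0.020: state=(3.808, 2.966)
t=0.030: state=(3.776, 3.004)
continuing one RK4 step at a time; state shown every 25 steps (Δt=0.25):
t=0.250: state=(2.918, 3.754)
t=0.500: state=(1.930, 4.196)
t=0.750: state=(1.233, 4.133)
t=1.000: state=(0.825, 3.755)
t=1.250: state=(0.602, 3.260)
t=1.500: state=(0.484, 2.761)
t=1.750: state=(0.427, 2.310)
t=2.000: state=(0.409, 1.922)
t=2.250: state=(0.419, 1.598)
t=2.500: state=(0.455, 1.334)
t=2.750: state=(0.517, 1.121)
t=3.000: state=(0.610, 0.953)
t=3.250: state=(0.739, 0.823)
t=3.500: state=(0.917, 0.728)
t=3.750: state=(1.154, 0.663)
t=4.000: state=(1.467, 0.630)
t=4.250: state=(1.871, 0.630)
t=4.500: state=(2.377, 0.674)
t=4.750: state=(2.976, 0.784)
t=5.000: state=(3.613, 0.999)
t=5.250: state=(4.142, 1.393)
t=5.500: state=(4.294, 2.051)
t=5.750: state=(3.820, 2.951)
t=6.000: state=(2.850, 3.798)
t=6.250: state=(1.875, 4.206)
t=6.500: state=(1.199, 4.116)
t=6.630: state=(0.966, 3.936)
largest grid value and its neighbours: x(5.440)=4.30887, x(5.450)=4.30896, x(5.460)=4.30806
parabola through these three points peaks at t≈5.446 with x≈4.30904

max x = 4.309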